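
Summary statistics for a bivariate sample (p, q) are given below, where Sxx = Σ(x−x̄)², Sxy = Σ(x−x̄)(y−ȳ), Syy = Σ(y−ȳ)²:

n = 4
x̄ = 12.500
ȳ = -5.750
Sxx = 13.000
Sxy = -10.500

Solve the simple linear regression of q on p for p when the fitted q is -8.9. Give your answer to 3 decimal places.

16.400

b = Sxy/Sxx = -10.5/13 = -0.807692
a = ȳ − b·x̄ = -5.75 − (-0.807692)·12.5 = 4.346154
Set a + b·x = -8.9: x = (-8.9 − 4.346154) / (-0.807692) = 16.4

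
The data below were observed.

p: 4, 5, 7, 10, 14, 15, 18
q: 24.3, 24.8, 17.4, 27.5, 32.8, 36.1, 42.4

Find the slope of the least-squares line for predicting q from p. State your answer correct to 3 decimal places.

1.387

n = 7, Σx = 73, Σy = 205.3, Σxy = 2381.9, Σx² = 935
Sxx = Σx² − (Σx)²/n = 935 − 761.285714 = 173.714286
Sxy = Σxy − (Σx)(Σy)/n = 2381.9 − 2140.985714 = 240.914286
b = Sxy/Sxx = 240.914286/173.714286 = 1.386842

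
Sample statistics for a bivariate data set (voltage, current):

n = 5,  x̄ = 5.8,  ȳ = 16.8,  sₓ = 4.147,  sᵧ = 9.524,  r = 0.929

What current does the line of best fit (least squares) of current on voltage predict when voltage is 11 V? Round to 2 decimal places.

27.89

b = r · sᵧ/sₓ = 0.929 · 9.524/4.147 = 2.133541
a = ȳ − b·x̄ = 16.8 − 2.133541·5.8 = 4.425460
ŷ(11) = a + b·11 = 4.425460 + 2.133541·11 = 27.894415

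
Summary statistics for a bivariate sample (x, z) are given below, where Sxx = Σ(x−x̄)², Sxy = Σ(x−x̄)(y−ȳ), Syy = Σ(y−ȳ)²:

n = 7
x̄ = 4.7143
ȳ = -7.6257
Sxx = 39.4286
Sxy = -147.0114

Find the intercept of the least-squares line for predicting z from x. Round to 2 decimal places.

b = Sxy/Sxx = -147.0114/39.4286 = -3.728547
a = ȳ − b·x̄ = -7.6257 − (-3.728547)·4.7143 = 9.951791

9.95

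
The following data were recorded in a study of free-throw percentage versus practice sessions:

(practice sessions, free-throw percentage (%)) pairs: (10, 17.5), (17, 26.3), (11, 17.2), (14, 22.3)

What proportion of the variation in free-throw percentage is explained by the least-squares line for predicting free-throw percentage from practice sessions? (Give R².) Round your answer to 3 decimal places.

0.975

n = 4, Σx = 52, Σy = 83.3, Σxy = 1123.5, Σx² = 706, Σy² = 1791.07
Sxx = Σx² − (Σx)²/n = 706 − 676 = 30
Sxy = Σxy − (Σx)(Σy)/n = 1123.5 − 1082.9 = 40.6
Syy = Σy² − (Σy)²/n = 1791.07 − 1734.7225 = 56.3475
R² = Sxy²/(Sxx·Syy) = (40.6)²/(30·56.3475) = 0.975116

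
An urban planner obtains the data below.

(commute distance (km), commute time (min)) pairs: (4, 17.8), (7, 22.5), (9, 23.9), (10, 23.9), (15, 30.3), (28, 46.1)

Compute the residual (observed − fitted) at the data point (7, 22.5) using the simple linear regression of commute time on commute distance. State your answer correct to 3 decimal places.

1.093

n = 6, Σx = 73, Σy = 164.5, Σxy = 2428.1, Σx² = 1255
Sxx = Σx² − (Σx)²/n = 1255 − 888.166667 = 366.833333
Sxy = Σxy − (Σx)(Σy)/n = 2428.1 − 2001.416667 = 426.683333
b = Sxy/Sxx = 426.683333/366.833333 = 1.163153
a = ȳ − b·x̄ = 27.416667 − 1.163153·12.166667 = 13.264970
ŷ(7) = 13.264970 + 1.163153·7 = 21.407042
residual = y − ŷ = 22.5 − 21.407042 = 1.092958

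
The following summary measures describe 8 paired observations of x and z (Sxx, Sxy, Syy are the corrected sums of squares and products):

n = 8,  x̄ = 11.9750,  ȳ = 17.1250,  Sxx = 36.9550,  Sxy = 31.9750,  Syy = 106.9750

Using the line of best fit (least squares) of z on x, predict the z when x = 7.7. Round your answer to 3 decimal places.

13.426

b = Sxy/Sxx = 31.975/36.955 = 0.865242
a = ȳ − b·x̄ = 17.125 − 0.865242·11.975 = 6.763733
ŷ(7.7) = a + b·7.7 = 6.763733 + 0.865242·7.7 = 13.426093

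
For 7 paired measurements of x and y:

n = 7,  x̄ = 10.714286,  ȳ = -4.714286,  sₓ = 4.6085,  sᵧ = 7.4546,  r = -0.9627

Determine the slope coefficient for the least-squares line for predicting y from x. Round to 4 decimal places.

b = r · sᵧ/sₓ = -0.9627 · 7.4546/4.6085 = -1.557241

-1.5572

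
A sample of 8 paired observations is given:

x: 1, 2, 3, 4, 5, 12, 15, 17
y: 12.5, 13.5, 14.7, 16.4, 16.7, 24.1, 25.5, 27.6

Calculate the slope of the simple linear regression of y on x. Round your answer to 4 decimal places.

n = 8, Σx = 59, Σy = 151, Σxy = 1373.6, Σx² = 713
Sxx = Σx² − (Σx)²/n = 713 − 435.125 = 277.875
Sxy = Σxy − (Σx)(Σy)/n = 1373.6 − 1113.625 = 259.975
b = Sxy/Sxx = 259.975/277.875 = 0.935583

0.9356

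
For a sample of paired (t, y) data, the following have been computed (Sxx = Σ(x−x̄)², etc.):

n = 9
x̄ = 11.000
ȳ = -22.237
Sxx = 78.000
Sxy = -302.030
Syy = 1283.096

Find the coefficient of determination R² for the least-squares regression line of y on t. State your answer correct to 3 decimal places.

R² = Sxy²/(Sxx·Syy) = (-302.03)²/(78·1283.096) = 0.911478

0.911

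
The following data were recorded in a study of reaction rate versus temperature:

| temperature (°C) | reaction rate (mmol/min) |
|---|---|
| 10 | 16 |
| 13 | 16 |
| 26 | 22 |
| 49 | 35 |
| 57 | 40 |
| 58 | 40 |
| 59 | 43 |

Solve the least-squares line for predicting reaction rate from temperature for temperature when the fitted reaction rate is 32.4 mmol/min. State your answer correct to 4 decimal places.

n = 7, Σx = 272, Σy = 212, Σxy = 9792, Σx² = 13440
Sxx = Σx² − (Σx)²/n = 13440 − 10569.142857 = 2870.857143
Sxy = Σxy − (Σx)(Σy)/n = 9792 − 8237.714286 = 1554.285714
b = Sxy/Sxx = 1554.285714/2870.857143 = 0.541401
a = ȳ − b·x̄ = 30.285714 − 0.541401·38.857143 = 9.248408
Set a + b·x = 32.4: x = (32.4 − 9.248408) / 0.541401 = 42.762353

42.7624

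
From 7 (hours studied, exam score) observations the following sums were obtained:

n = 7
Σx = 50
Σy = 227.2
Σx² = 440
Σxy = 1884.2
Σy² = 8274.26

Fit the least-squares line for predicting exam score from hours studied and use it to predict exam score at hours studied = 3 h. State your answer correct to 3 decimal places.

19.390

Sxx = Σx² − (Σx)²/n = 440 − 357.142857 = 82.857143
Sxy = Σxy − (Σx)(Σy)/n = 1884.2 − 1622.857143 = 261.342857
b = Sxy/Sxx = 261.342857/82.857143 = 3.154138
a = ȳ − b·x̄ = 32.457143 − 3.154138·7.142857 = 9.927586
ŷ(3) = a + b·3 = 9.927586 + 3.154138·3 = 19.39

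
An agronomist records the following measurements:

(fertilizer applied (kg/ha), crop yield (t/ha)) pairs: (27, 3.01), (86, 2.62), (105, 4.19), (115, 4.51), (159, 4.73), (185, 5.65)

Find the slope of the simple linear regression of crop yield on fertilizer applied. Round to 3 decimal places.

n = 6, Σx = 677, Σy = 24.71, Σxy = 3062.51, Σx² = 91881
Sxx = Σx² − (Σx)²/n = 91881 − 76388.166667 = 15492.833333
Sxy = Σxy − (Σx)(Σy)/n = 3062.51 − 2788.111667 = 274.398333
b = Sxy/Sxx = 274.398333/15492.833333 = 0.017711

0.018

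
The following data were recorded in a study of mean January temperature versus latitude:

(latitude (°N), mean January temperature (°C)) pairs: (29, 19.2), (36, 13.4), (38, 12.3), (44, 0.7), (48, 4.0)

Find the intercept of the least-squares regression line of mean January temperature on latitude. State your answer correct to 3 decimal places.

n = 5, Σx = 195, Σy = 49.6, Σxy = 1729.4, Σx² = 7821
Sxx = Σx² − (Σx)²/n = 7821 − 7605 = 216
Sxy = Σxy − (Σx)(Σy)/n = 1729.4 − 1934.4 = -205
b = Sxy/Sxx = -205/216 = -0.949074
a = ȳ − b·x̄ = 9.92 − (-0.949074)·39 = 46.933889

46.934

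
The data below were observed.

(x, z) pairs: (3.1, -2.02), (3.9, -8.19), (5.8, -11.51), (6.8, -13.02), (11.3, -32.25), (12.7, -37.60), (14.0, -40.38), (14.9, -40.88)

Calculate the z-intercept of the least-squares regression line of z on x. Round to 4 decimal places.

n = 8, Σx = 72.5, Σy = -185.85, Σxy = -2209.874, Σx² = 811.69
Sxx = Σx² − (Σx)²/n = 811.69 − 657.03125 = 154.65875
Sxy = Σxy − (Σx)(Σy)/n = -2209.874 − (-1684.265625) = -525.608375
b = Sxy/Sxx = -525.608375/154.65875 = -3.398504
a = ȳ − b·x̄ = -23.23125 − (-3.398504)·9.0625 = 7.567692

7.5677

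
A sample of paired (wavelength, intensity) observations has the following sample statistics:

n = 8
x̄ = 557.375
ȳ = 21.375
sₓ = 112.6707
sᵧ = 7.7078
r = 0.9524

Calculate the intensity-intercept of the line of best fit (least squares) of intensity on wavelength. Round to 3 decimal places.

b = r · sᵧ/sₓ = 0.9524 · 7.7078/112.6707 = 0.065154
a = ȳ − b·x̄ = 21.375 − 0.065154·557.375 = -14.940022

-14.940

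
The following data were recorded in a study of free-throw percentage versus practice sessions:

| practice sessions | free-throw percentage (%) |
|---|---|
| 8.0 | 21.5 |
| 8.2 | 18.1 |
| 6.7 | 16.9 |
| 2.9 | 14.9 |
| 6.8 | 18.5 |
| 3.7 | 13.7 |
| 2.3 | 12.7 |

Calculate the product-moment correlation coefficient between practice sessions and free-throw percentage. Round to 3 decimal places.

n = 7, Σx = 38.6, Σy = 116.3, Σxy = 682.56, Σx² = 249.76, Σy² = 1988.71
Sxx = Σx² − (Σx)²/n = 249.76 − 212.851429 = 36.908571
Sxy = Σxy − (Σx)(Σy)/n = 682.56 − 641.311429 = 41.248571
Syy = Σy² − (Σy)²/n = 1988.71 − 1932.241429 = 56.468571
r = Sxy/√(Sxx·Syy) = 41.248571/√(2084.174302) = 41.248571/45.652758 = 0.903529

0.904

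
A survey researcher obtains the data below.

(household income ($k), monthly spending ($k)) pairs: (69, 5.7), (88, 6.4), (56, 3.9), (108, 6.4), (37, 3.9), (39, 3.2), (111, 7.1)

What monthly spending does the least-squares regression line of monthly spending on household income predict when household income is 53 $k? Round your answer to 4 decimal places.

4.3030

n = 7, Σx = 508, Σy = 36.6, Σxy = 2923.3, Σx² = 42516
Sxx = Σx² − (Σx)²/n = 42516 − 36866.285714 = 5649.714286
Sxy = Σxy − (Σx)(Σy)/n = 2923.3 − 2656.114286 = 267.185714
b = Sxy/Sxx = 267.185714/5649.714286 = 0.047292
a = ȳ − b·x̄ = 5.228571 − 0.047292·72.571429 = 1.796531
ŷ(53) = a + b·53 = 1.796531 + 0.047292·53 = 4.303001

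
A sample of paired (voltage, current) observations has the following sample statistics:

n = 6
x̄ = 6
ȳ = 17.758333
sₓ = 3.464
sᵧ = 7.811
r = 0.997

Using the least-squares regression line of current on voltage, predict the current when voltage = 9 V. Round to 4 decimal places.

24.5028

b = r · sᵧ/sₓ = 0.997 · 7.811/3.464 = 2.248143
a = ȳ − b·x̄ = 17.758333 − 2.248143·6 = 4.269476
ŷ(9) = a + b·9 = 4.269476 + 2.248143·9 = 24.502762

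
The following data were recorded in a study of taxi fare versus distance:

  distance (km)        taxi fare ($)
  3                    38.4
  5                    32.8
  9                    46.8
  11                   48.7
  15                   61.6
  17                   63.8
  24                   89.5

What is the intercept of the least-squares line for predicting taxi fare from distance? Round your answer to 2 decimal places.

23.82

n = 7, Σx = 84, Σy = 381.6, Σxy = 5392.7, Σx² = 1326
Sxx = Σx² − (Σx)²/n = 1326 − 1008 = 318
Sxy = Σxy − (Σx)(Σy)/n = 5392.7 − 4579.2 = 813.5
b = Sxy/Sxx = 813.5/318 = 2.558176
a = ȳ − b·x̄ = 54.514286 − 2.558176·12 = 23.816173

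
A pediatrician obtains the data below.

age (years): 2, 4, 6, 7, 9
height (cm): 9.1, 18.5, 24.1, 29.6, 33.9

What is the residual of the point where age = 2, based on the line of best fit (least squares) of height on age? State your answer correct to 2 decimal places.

-1.12

n = 5, Σx = 28, Σy = 115.2, Σxy = 749.1, Σx² = 186
Sxx = Σx² − (Σx)²/n = 186 − 156.8 = 29.2
Sxy = Σxy − (Σx)(Σy)/n = 749.1 − 645.12 = 103.98
b = Sxy/Sxx = 103.98/29.2 = 3.560959
a = ȳ − b·x̄ = 23.04 − 3.560959·5.6 = 3.098630
ŷ(2) = 3.098630 + 3.560959·2 = 10.220548
residual = y − ŷ = 9.1 − 10.220548 = -1.120548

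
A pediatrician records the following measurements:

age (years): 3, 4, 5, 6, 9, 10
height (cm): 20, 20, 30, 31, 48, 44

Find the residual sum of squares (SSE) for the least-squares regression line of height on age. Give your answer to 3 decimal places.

51.339

n = 6, Σx = 37, Σy = 193, Σxy = 1348, Σx² = 267, Σy² = 6901
Sxx = Σx² − (Σx)²/n = 267 − 228.166667 = 38.833333
Sxy = Σxy − (Σx)(Σy)/n = 1348 − 1190.166667 = 157.833333
Syy = Σy² − (Σy)²/n = 6901 − 6208.166667 = 692.833333
b = Sxy/Sxx = 157.833333/38.833333 = 4.064378
SSE = Syy − b·Sxy = 692.833333 − 4.064378·157.833333 = 51.339056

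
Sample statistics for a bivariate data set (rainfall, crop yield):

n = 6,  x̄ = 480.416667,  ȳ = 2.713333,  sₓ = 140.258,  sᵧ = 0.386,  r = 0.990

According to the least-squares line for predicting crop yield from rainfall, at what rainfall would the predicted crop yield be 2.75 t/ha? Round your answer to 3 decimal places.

493.875

b = r · sᵧ/sₓ = 0.99 · 0.386/140.258 = 0.002725
a = ȳ − b·x̄ = 2.713333 − 0.002725·480.416667 = 1.404414
Set a + b·x = 2.75: x = (2.75 − 1.404414) / 0.002725 = 493.874667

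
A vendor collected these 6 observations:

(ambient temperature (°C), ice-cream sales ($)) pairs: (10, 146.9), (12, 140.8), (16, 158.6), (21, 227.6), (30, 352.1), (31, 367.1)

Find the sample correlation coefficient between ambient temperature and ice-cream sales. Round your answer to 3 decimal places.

0.981

n = 6, Σx = 120, Σy = 1393.1, Σxy = 32418.9, Σx² = 2802, Σy² = 377096.79
Sxx = Σx² − (Σx)²/n = 2802 − 2400 = 402
Sxy = Σxy − (Σx)(Σy)/n = 32418.9 − 27862 = 4556.9
Syy = Σy² − (Σy)²/n = 377096.79 − 323454.601667 = 53642.188333
r = Sxy/√(Sxx·Syy) = 4556.9/√(21564159.71) = 4556.9/4643.722613 = 0.981303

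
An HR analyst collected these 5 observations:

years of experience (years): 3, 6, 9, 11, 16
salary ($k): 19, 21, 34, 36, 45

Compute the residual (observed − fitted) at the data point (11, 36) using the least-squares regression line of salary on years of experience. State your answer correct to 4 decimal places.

0.7143

n = 5, Σx = 45, Σy = 155, Σxy = 1605, Σx² = 503
Sxx = Σx² − (Σx)²/n = 503 − 405 = 98
Sxy = Σxy − (Σx)(Σy)/n = 1605 − 1395 = 210
b = Sxy/Sxx = 210/98 = 2.142857
a = ȳ − b·x̄ = 31 − 2.142857·9 = 11.714286
ŷ(11) = 11.714286 + 2.142857·11 = 35.285714
residual = y − ŷ = 36 − 35.285714 = 0.714286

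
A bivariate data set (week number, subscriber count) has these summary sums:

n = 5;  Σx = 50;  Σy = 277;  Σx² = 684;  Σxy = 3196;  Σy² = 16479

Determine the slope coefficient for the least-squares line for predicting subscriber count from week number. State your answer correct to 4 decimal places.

Sxx = Σx² − (Σx)²/n = 684 − 500 = 184
Sxy = Σxy − (Σx)(Σy)/n = 3196 − 2770 = 426
b = Sxy/Sxx = 426/184 = 2.315217

2.3152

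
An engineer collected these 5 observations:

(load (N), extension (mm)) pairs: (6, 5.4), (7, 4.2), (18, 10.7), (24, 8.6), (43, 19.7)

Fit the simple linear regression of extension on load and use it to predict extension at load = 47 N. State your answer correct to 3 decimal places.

n = 5, Σx = 98, Σy = 48.6, Σxy = 1307.9, Σx² = 2834
Sxx = Σx² − (Σx)²/n = 2834 − 1920.8 = 913.2
Sxy = Σxy − (Σx)(Σy)/n = 1307.9 − 952.56 = 355.34
b = Sxy/Sxx = 355.34/913.2 = 0.389115
a = ȳ − b·x̄ = 9.72 − 0.389115·19.6 = 2.093342
ŷ(47) = a + b·47 = 2.093342 + 0.389115·47 = 20.381756

20.382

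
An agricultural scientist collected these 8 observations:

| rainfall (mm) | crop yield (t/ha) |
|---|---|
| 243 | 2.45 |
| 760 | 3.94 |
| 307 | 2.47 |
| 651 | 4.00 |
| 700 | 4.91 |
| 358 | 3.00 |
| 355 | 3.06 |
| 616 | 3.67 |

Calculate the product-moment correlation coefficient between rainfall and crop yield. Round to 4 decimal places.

n = 8, Σx = 3990, Σy = 27.5, Σxy = 14810.06, Σx² = 2278344, Σy² = 99.5676
Sxx = Σx² − (Σx)²/n = 2278344 − 1990012.5 = 288331.5
Sxy = Σxy − (Σx)(Σy)/n = 14810.06 − 13715.625 = 1094.435
Syy = Σy² − (Σy)²/n = 99.5676 − 94.53125 = 5.03635
r = Sxy/√(Sxx·Syy) = 1094.435/√(1452138.350025) = 1094.435/1205.047032 = 0.908209

0.9082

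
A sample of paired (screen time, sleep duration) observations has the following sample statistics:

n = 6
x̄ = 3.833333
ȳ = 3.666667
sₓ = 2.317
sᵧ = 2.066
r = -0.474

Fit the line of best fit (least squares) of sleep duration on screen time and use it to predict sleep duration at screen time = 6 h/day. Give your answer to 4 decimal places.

b = r · sᵧ/sₓ = -0.474 · 2.066/2.317 = -0.422652
a = ȳ − b·x̄ = 3.666667 − (-0.422652)·3.833333 = 5.286832
ŷ(6) = a + b·6 = 5.286832 + (-0.422652)·6 = 2.750921

2.7509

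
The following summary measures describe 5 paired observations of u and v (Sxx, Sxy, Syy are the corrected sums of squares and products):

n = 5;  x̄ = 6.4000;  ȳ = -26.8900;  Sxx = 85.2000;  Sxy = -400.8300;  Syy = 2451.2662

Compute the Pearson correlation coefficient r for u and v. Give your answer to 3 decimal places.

r = Sxy/√(Sxx·Syy) = -400.83/√(208847.88024) = -400.83/456.998775 = -0.877092

-0.877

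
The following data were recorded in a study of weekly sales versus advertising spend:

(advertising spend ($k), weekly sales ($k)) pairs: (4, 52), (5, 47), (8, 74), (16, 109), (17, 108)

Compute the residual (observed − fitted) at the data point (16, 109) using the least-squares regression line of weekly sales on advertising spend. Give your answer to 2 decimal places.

n = 5, Σx = 50, Σy = 390, Σxy = 4615, Σx² = 650
Sxx = Σx² − (Σx)²/n = 650 − 500 = 150
Sxy = Σxy − (Σx)(Σy)/n = 4615 − 3900 = 715
b = Sxy/Sxx = 715/150 = 4.766667
a = ȳ − b·x̄ = 78 − 4.766667·10 = 30.333333
ŷ(16) = 30.333333 + 4.766667·16 = 106.6
residual = y − ŷ = 109 − 106.6 = 2.4

2.40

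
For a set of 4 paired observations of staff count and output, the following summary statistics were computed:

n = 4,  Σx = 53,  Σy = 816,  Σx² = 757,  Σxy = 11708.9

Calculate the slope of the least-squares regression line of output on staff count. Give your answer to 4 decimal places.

16.3817

Sxx = Σx² − (Σx)²/n = 757 − 702.25 = 54.75
Sxy = Σxy − (Σx)(Σy)/n = 11708.9 − 10812 = 896.9
b = Sxy/Sxx = 896.9/54.75 = 16.381735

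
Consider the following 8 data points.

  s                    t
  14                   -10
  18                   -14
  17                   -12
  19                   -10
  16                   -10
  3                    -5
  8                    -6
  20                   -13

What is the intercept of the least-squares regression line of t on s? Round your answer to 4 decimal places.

n = 8, Σx = 115, Σy = -80, Σxy = -1269, Σx² = 1899
Sxx = Σx² − (Σx)²/n = 1899 − 1653.125 = 245.875
Sxy = Σxy − (Σx)(Σy)/n = -1269 − (-1150) = -119
b = Sxy/Sxx = -119/245.875 = -0.483986
a = ȳ − b·x̄ = -10 − (-0.483986)·14.375 = -3.042705

-3.0427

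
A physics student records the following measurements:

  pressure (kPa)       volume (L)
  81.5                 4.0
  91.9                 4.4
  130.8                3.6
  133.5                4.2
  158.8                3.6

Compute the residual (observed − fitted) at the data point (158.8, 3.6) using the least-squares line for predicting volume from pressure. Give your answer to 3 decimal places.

n = 5, Σx = 596.5, Σy = 19.8, Σxy = 2333.62, Σx² = 75236.19
Sxx = Σx² − (Σx)²/n = 75236.19 − 71162.45 = 4073.74
Sxy = Σxy − (Σx)(Σy)/n = 2333.62 − 2362.14 = -28.52
b = Sxy/Sxx = -28.52/4073.74 = -0.007001
a = ȳ − b·x̄ = 3.96 − (-0.007001)·119.3 = 4.795212
ŷ(158.8) = 4.795212 + (-0.007001)·158.8 = 3.683463
residual = y − ŷ = 3.6 − 3.683463 = -0.083463

-0.083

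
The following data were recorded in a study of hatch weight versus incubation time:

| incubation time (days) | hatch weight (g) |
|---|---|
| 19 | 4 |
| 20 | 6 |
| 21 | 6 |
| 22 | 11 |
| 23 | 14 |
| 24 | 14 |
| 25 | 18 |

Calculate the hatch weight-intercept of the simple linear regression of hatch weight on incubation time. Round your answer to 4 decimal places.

n = 7, Σx = 154, Σy = 73, Σxy = 1672, Σx² = 3416
Sxx = Σx² − (Σx)²/n = 3416 − 3388 = 28
Sxy = Σxy − (Σx)(Σy)/n = 1672 − 1606 = 66
b = Sxy/Sxx = 66/28 = 2.357143
a = ȳ − b·x̄ = 10.428571 − 2.357143·22 = -41.428571

-41.4286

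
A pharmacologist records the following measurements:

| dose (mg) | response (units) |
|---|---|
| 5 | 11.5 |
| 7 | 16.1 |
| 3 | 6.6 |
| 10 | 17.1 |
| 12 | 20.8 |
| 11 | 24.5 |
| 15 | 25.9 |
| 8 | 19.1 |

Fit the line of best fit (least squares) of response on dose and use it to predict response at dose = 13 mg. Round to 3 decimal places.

n = 8, Σx = 71, Σy = 141.6, Σxy = 1421.4, Σx² = 737
Sxx = Σx² − (Σx)²/n = 737 − 630.125 = 106.875
Sxy = Σxy − (Σx)(Σy)/n = 1421.4 − 1256.7 = 164.7
b = Sxy/Sxx = 164.7/106.875 = 1.541053
a = ȳ − b·x̄ = 17.7 − 1.541053·8.875 = 4.023158
ŷ(13) = a + b·13 = 4.023158 + 1.541053·13 = 24.056842

24.057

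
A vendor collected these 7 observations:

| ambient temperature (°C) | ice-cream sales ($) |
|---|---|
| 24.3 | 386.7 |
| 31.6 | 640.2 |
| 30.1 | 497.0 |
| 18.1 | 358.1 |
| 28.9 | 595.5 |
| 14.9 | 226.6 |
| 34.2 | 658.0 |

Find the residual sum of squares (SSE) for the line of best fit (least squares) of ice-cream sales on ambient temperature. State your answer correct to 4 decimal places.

n = 7, Σx = 182.1, Σy = 3362.1, Σxy = 94158.33, Σx² = 5049.53, Σy² = 1773569.35
Sxx = Σx² − (Σx)²/n = 5049.53 − 4737.201429 = 312.328571
Sxy = Σxy − (Σx)(Σy)/n = 94158.33 − 87462.63 = 6695.7
Syy = Σy² − (Σy)²/n = 1773569.35 − 1614816.63 = 158752.72
b = Sxy/Sxx = 6695.7/312.328571 = 21.438000
SSE = Syy − b·Sxy = 158752.72 − 21.438000·6695.7 = 15210.301562

15210.3016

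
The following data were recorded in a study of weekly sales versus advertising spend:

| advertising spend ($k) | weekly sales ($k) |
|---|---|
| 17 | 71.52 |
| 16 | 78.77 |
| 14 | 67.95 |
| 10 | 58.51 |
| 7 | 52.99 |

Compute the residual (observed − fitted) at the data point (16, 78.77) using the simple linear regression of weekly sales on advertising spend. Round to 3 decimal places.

5.463

n = 5, Σx = 64, Σy = 329.74, Σxy = 4383.49, Σx² = 890
Sxx = Σx² − (Σx)²/n = 890 − 819.2 = 70.8
Sxy = Σxy − (Σx)(Σy)/n = 4383.49 − 4220.672 = 162.818
b = Sxy/Sxx = 162.818/70.8 = 2.299689
a = ȳ − b·x̄ = 65.948 − 2.299689·12.8 = 36.511977
ŷ(16) = 36.511977 + 2.299689·16 = 73.307006
residual = y − ŷ = 78.77 − 73.307006 = 5.462994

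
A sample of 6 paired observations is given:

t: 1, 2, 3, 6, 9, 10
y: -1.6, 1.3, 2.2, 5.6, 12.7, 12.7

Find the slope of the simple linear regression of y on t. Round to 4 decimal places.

1.5885

n = 6, Σx = 31, Σy = 32.9, Σxy = 282.5, Σx² = 231
Sxx = Σx² − (Σx)²/n = 231 − 160.166667 = 70.833333
Sxy = Σxy − (Σx)(Σy)/n = 282.5 − 169.983333 = 112.516667
b = Sxy/Sxx = 112.516667/70.833333 = 1.588471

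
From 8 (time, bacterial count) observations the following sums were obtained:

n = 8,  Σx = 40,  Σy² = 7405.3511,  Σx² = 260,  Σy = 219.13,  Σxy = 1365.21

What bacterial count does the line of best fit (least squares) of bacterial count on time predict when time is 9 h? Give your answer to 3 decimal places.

45.362

Sxx = Σx² − (Σx)²/n = 260 − 200 = 60
Sxy = Σxy − (Σx)(Σy)/n = 1365.21 − 1095.65 = 269.56
b = Sxy/Sxx = 269.56/60 = 4.492667
a = ȳ − b·x̄ = 27.39125 − 4.492667·5 = 4.927917
ŷ(9) = a + b·9 = 4.927917 + 4.492667·9 = 45.361917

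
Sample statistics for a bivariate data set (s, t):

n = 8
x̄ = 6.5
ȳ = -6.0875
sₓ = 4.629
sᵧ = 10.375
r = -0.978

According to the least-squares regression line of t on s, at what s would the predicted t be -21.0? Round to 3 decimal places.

b = r · sᵧ/sₓ = -0.978 · 10.375/4.629 = -2.191996
a = ȳ − b·x̄ = -6.0875 − (-2.191996)·6.5 = 8.160475
Set a + b·x = -21.0: x = (-21.0 − 8.160475) / (-2.191996) = 13.303160

13.303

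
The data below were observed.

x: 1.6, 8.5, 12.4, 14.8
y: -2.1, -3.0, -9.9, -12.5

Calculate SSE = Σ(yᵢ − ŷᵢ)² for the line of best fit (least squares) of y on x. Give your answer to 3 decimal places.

n = 4, Σx = 37.3, Σy = -27.5, Σxy = -336.62, Σx² = 447.61, Σy² = 267.67
Sxx = Σx² − (Σx)²/n = 447.61 − 347.8225 = 99.7875
Sxy = Σxy − (Σx)(Σy)/n = -336.62 − (-256.4375) = -80.1825
Syy = Σy² − (Σy)²/n = 267.67 − 189.0625 = 78.6075
b = Sxy/Sxx = -80.1825/99.7875 = -0.803533
SSE = Syy − b·Sxy = 78.6075 − (-0.803533)·(-80.1825) = 14.178255

14.178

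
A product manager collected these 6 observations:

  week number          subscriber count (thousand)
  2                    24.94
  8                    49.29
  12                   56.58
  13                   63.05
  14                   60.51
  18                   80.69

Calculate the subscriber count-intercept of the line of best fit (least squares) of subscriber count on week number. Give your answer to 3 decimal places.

n = 6, Σx = 67, Σy = 335.06, Σxy = 4242.37, Σx² = 901
Sxx = Σx² − (Σx)²/n = 901 − 748.166667 = 152.833333
Sxy = Σxy − (Σx)(Σy)/n = 4242.37 − 3741.503333 = 500.866667
b = Sxy/Sxx = 500.866667/152.833333 = 3.277208
a = ȳ − b·x̄ = 55.843333 − 3.277208·11.166667 = 19.247841

19.248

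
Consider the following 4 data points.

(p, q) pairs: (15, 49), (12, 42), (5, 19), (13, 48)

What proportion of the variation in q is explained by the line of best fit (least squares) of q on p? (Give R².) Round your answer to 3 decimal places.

0.975

n = 4, Σx = 45, Σy = 158, Σxy = 1958, Σx² = 563, Σy² = 6830
Sxx = Σx² − (Σx)²/n = 563 − 506.25 = 56.75
Sxy = Σxy − (Σx)(Σy)/n = 1958 − 1777.5 = 180.5
Syy = Σy² − (Σy)²/n = 6830 − 6241 = 589
R² = Sxy²/(Sxx·Syy) = (180.5)²/(56.75·589) = 0.974705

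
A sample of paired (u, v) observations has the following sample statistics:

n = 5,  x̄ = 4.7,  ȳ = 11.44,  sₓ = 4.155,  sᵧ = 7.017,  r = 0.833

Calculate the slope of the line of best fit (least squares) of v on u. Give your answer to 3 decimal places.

1.407

b = r · sᵧ/sₓ = 0.833 · 7.017/4.155 = 1.406778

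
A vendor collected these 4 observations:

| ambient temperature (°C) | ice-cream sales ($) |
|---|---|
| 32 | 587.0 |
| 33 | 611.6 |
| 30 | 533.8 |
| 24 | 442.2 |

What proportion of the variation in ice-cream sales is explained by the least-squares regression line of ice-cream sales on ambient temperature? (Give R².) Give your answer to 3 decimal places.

0.982

n = 4, Σx = 119, Σy = 2174.6, Σxy = 65593.6, Σx² = 3589, Σy² = 1199106.84
Sxx = Σx² − (Σx)²/n = 3589 − 3540.25 = 48.75
Sxy = Σxy − (Σx)(Σy)/n = 65593.6 − 64694.35 = 899.25
Syy = Σy² − (Σy)²/n = 1199106.84 − 1182221.29 = 16885.55
R² = Sxy²/(Sxx·Syy) = (899.25)²/(48.75·16885.55) = 0.982361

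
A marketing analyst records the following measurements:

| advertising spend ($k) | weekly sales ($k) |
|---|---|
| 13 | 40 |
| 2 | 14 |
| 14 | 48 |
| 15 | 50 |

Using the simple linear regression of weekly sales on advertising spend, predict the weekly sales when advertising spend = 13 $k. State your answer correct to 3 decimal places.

43.418

n = 4, Σx = 44, Σy = 152, Σxy = 1970, Σx² = 594
Sxx = Σx² − (Σx)²/n = 594 − 484 = 110
Sxy = Σxy − (Σx)(Σy)/n = 1970 − 1672 = 298
b = Sxy/Sxx = 298/110 = 2.709091
a = ȳ − b·x̄ = 38 − 2.709091·11 = 8.2
ŷ(13) = a + b·13 = 8.2 + 2.709091·13 = 43.418182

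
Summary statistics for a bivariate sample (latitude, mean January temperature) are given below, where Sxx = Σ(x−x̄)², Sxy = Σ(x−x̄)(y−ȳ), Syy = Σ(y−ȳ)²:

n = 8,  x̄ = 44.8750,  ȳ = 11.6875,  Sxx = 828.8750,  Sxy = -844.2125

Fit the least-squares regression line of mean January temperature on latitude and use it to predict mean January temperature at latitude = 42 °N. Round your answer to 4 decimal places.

14.6157

b = Sxy/Sxx = -844.2125/828.875 = -1.018504
a = ȳ − b·x̄ = 11.6875 − (-1.018504)·44.875 = 57.392867
ŷ(42) = a + b·42 = 57.392867 + (-1.018504)·42 = 14.615699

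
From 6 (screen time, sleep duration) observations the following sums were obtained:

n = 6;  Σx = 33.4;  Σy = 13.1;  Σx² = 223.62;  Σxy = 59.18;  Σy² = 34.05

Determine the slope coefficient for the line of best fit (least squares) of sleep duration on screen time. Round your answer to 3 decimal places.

Sxx = Σx² − (Σx)²/n = 223.62 − 185.926667 = 37.693333
Sxy = Σxy − (Σx)(Σy)/n = 59.18 − 72.923333 = -13.743333
b = Sxy/Sxx = -13.743333/37.693333 = -0.364609

-0.365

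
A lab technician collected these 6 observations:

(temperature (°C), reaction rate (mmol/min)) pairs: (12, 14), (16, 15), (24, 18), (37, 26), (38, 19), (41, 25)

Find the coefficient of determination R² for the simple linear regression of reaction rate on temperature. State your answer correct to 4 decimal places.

0.7753

n = 6, Σx = 168, Σy = 117, Σxy = 3549, Σx² = 5470, Σy² = 2407
Sxx = Σx² − (Σx)²/n = 5470 − 4704 = 766
Sxy = Σxy − (Σx)(Σy)/n = 3549 − 3276 = 273
Syy = Σy² − (Σy)²/n = 2407 − 2281.5 = 125.5
R² = Sxy²/(Sxx·Syy) = (273)²/(766·125.5) = 0.775270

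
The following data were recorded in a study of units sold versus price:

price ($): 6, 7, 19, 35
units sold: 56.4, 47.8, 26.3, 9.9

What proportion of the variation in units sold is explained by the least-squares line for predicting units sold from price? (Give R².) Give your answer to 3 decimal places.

n = 4, Σx = 67, Σy = 140.4, Σxy = 1519.2, Σx² = 1671, Σy² = 6255.5
Sxx = Σx² − (Σx)²/n = 1671 − 1122.25 = 548.75
Sxy = Σxy − (Σx)(Σy)/n = 1519.2 − 2351.7 = -832.5
Syy = Σy² − (Σy)²/n = 6255.5 − 4928.04 = 1327.46
R² = Sxy²/(Sxx·Syy) = (-832.5)²/(548.75·1327.46) = 0.951421

0.951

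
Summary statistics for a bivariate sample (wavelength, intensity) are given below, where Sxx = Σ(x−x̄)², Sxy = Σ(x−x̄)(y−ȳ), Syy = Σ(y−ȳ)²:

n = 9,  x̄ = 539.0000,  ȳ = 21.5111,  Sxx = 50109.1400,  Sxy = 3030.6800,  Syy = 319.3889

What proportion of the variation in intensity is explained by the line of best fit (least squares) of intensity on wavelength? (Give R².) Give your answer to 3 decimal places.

R² = Sxy²/(Sxx·Syy) = (3030.68)²/(50109.14·319.3889) = 0.573909

0.574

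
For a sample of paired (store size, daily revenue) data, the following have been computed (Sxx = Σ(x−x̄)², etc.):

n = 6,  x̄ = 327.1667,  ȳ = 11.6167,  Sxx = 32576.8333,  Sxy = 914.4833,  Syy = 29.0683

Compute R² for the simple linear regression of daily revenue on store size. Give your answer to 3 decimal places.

R² = Sxy²/(Sxx·Syy) = (914.4833)²/(32576.8333·29.0683) = 0.883127

0.883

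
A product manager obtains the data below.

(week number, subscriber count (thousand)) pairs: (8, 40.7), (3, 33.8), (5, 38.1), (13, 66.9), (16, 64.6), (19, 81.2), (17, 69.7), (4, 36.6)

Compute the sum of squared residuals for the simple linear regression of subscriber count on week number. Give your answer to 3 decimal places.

n = 8, Σx = 85, Σy = 431.6, Σxy = 5394.9, Σx² = 1189, Σy² = 25690.4
Sxx = Σx² − (Σx)²/n = 1189 − 903.125 = 285.875
Sxy = Σxy − (Σx)(Σy)/n = 5394.9 − 4585.75 = 809.15
Syy = Σy² − (Σy)²/n = 25690.4 − 23284.82 = 2405.58
b = Sxy/Sxx = 809.15/285.875 = 2.830433
SSE = Syy − b·Sxy = 2405.58 − 2.830433·809.15 = 115.335234

115.335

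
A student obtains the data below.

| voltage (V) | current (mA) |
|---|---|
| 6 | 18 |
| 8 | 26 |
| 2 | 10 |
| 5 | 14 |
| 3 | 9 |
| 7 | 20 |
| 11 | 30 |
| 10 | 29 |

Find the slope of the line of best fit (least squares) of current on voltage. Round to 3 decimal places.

n = 8, Σx = 52, Σy = 156, Σxy = 1193, Σx² = 408
Sxx = Σx² − (Σx)²/n = 408 − 338 = 70
Sxy = Σxy − (Σx)(Σy)/n = 1193 − 1014 = 179
b = Sxy/Sxx = 179/70 = 2.557143

2.557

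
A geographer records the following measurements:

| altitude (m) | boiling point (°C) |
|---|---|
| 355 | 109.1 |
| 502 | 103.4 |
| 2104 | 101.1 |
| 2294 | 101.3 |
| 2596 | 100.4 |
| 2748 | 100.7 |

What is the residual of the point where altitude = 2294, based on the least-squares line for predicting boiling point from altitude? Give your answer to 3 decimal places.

n = 6, Σx = 10599, Σy = 616, Σxy = 1073095.9, Σx² = 24358001
Sxx = Σx² − (Σx)²/n = 24358001 − 18723133.5 = 5634867.5
Sxy = Σxy − (Σx)(Σy)/n = 1073095.9 − 1088164 = -15068.1
b = Sxy/Sxx = -15068.1/5634867.5 = -0.002674
a = ȳ − b·x̄ = 102.666667 − (-0.002674)·1766.5 = 107.390433
ŷ(2294) = 107.390433 + (-0.002674)·2294 = 101.256088
residual = y − ŷ = 101.3 − 101.256088 = 0.043912

0.044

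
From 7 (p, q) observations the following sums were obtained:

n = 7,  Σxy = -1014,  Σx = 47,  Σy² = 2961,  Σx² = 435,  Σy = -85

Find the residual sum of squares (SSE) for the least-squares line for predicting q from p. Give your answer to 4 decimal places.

283.5036

Sxx = Σx² − (Σx)²/n = 435 − 315.571429 = 119.428571
Sxy = Σxy − (Σx)(Σy)/n = -1014 − (-570.714286) = -443.285714
Syy = Σy² − (Σy)²/n = 2961 − 1032.142857 = 1928.857143
b = Sxy/Sxx = -443.285714/119.428571 = -3.711722
SSE = Syy − b·Sxy = 1928.857143 − (-3.711722)·(-443.285714) = 283.503589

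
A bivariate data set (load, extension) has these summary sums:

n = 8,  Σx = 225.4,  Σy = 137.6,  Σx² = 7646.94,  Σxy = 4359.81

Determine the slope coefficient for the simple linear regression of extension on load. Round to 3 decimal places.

0.373

Sxx = Σx² − (Σx)²/n = 7646.94 − 6350.645 = 1296.295
Sxy = Σxy − (Σx)(Σy)/n = 4359.81 − 3876.88 = 482.93
b = Sxy/Sxx = 482.93/1296.295 = 0.372546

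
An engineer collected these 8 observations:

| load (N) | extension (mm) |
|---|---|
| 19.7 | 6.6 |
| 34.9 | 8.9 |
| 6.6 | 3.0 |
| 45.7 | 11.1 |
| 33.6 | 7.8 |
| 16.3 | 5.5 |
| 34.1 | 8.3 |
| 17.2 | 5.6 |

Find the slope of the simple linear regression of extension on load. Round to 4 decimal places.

0.1878

n = 8, Σx = 208.1, Σy = 56.8, Σxy = 1698.78, Σx² = 6591.45
Sxx = Σx² − (Σx)²/n = 6591.45 − 5413.20125 = 1178.24875
Sxy = Σxy − (Σx)(Σy)/n = 1698.78 − 1477.51 = 221.27
b = Sxy/Sxx = 221.27/1178.24875 = 0.187796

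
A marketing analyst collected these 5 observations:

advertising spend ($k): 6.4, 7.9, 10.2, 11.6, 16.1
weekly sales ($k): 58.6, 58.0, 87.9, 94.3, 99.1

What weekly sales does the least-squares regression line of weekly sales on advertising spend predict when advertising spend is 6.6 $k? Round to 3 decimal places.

n = 5, Σx = 52.2, Σy = 397.9, Σxy = 4419.21, Σx² = 601.18
Sxx = Σx² − (Σx)²/n = 601.18 − 544.968 = 56.212
Sxy = Σxy − (Σx)(Σy)/n = 4419.21 − 4154.076 = 265.134
b = Sxy/Sxx = 265.134/56.212 = 4.716680
a = ȳ − b·x̄ = 79.58 − 4.716680·10.44 = 30.337864
ŷ(6.6) = a + b·6.6 = 30.337864 + 4.716680·6.6 = 61.467950

61.468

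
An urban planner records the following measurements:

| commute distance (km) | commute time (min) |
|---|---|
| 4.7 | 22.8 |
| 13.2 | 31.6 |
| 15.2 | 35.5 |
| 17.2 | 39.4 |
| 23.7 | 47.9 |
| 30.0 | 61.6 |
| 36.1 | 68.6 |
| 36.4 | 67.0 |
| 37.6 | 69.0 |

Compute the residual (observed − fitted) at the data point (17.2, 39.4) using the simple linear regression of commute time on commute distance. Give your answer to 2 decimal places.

n = 9, Σx = 214.1, Σy = 443.4, Σxy = 12234.45, Σx² = 6226.83
Sxx = Σx² − (Σx)²/n = 6226.83 − 5093.201111 = 1133.628889
Sxy = Σxy − (Σx)(Σy)/n = 12234.45 − 10547.993333 = 1686.456667
b = Sxy/Sxx = 1686.456667/1133.628889 = 1.487662
a = ȳ − b·x̄ = 49.266667 − 1.487662·23.788889 = 13.876840
ŷ(17.2) = 13.876840 + 1.487662·17.2 = 39.464627
residual = y − ŷ = 39.4 − 39.464627 = -0.064627

-0.06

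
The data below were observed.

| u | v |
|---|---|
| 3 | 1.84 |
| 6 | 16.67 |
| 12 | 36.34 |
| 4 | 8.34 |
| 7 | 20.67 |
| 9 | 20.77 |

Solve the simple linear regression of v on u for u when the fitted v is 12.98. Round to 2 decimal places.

n = 6, Σx = 41, Σy = 104.63, Σxy = 906.6, Σx² = 335
Sxx = Σx² − (Σx)²/n = 335 − 280.166667 = 54.833333
Sxy = Σxy − (Σx)(Σy)/n = 906.6 − 714.971667 = 191.628333
b = Sxy/Sxx = 191.628333/54.833333 = 3.494742
a = ȳ − b·x̄ = 17.438333 − 3.494742·6.833333 = -6.442401
Set a + b·x = 12.98: x = (12.98 − (-6.442401)) / 3.494742 = 5.557607

5.56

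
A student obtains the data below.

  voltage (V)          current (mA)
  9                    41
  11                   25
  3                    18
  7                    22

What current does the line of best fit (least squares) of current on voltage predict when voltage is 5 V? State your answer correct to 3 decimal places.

22.429

n = 4, Σx = 30, Σy = 106, Σxy = 852, Σx² = 260
Sxx = Σx² − (Σx)²/n = 260 − 225 = 35
Sxy = Σxy − (Σx)(Σy)/n = 852 − 795 = 57
b = Sxy/Sxx = 57/35 = 1.628571
a = ȳ − b·x̄ = 26.5 − 1.628571·7.5 = 14.285714
ŷ(5) = a + b·5 = 14.285714 + 1.628571·5 = 22.428571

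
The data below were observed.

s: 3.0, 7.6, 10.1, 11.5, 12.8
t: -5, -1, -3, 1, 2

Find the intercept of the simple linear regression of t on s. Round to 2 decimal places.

n = 5, Σx = 45, Σy = -6, Σxy = -15.8, Σx² = 464.86
Sxx = Σx² − (Σx)²/n = 464.86 − 405 = 59.86
Sxy = Σxy − (Σx)(Σy)/n = -15.8 − (-54) = 38.2
b = Sxy/Sxx = 38.2/59.86 = 0.638156
a = ȳ − b·x̄ = -1.2 − 0.638156·9 = -6.943401

-6.94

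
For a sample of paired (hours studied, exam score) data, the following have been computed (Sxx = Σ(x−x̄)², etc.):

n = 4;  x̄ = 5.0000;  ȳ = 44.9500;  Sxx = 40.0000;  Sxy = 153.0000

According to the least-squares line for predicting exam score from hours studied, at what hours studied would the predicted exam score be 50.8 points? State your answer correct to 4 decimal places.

6.5294

b = Sxy/Sxx = 153/40 = 3.825
a = ȳ − b·x̄ = 44.95 − 3.825·5 = 25.825
Set a + b·x = 50.8: x = (50.8 − 25.825) / 3.825 = 6.529412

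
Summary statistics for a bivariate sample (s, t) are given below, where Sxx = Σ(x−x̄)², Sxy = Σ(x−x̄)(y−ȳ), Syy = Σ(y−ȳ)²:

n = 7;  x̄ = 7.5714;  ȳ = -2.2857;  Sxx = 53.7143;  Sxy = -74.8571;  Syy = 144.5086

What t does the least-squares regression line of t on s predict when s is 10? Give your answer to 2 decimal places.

-5.67

b = Sxy/Sxx = -74.8571/53.7143 = -1.393616
a = ȳ − b·x̄ = -2.2857 − (-1.393616)·7.5714 = 8.265923
ŷ(10) = a + b·10 = 8.265923 + (-1.393616)·10 = -5.670235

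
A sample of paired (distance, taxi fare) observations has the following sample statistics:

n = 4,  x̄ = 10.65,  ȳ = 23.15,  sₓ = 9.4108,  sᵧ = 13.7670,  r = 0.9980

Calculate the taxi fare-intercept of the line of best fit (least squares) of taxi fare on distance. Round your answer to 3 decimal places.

7.601

b = r · sᵧ/sₓ = 0.998 · 13.767/9.4108 = 1.459968
a = ȳ − b·x̄ = 23.15 − 1.459968·10.65 = 7.601342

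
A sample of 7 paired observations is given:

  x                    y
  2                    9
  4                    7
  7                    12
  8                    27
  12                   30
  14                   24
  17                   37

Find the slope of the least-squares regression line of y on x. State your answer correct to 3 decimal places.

n = 7, Σx = 64, Σy = 146, Σxy = 1671, Σx² = 762
Sxx = Σx² − (Σx)²/n = 762 − 585.142857 = 176.857143
Sxy = Σxy − (Σx)(Σy)/n = 1671 − 1334.857143 = 336.142857
b = Sxy/Sxx = 336.142857/176.857143 = 1.900646

1.901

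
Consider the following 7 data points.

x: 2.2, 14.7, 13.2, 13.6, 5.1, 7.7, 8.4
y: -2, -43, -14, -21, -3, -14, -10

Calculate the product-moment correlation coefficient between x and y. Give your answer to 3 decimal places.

-0.816

n = 7, Σx = 64.9, Σy = -107, Σxy = -1314, Σx² = 735.99, Σy² = 2795
Sxx = Σx² − (Σx)²/n = 735.99 − 601.715714 = 134.274286
Sxy = Σxy − (Σx)(Σy)/n = -1314 − (-992.042857) = -321.957143
Syy = Σy² − (Σy)²/n = 2795 − 1635.571429 = 1159.428571
r = Sxy/√(Sxx·Syy) = -321.957143/√(155681.443265) = -321.957143/394.564878 = -0.815980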